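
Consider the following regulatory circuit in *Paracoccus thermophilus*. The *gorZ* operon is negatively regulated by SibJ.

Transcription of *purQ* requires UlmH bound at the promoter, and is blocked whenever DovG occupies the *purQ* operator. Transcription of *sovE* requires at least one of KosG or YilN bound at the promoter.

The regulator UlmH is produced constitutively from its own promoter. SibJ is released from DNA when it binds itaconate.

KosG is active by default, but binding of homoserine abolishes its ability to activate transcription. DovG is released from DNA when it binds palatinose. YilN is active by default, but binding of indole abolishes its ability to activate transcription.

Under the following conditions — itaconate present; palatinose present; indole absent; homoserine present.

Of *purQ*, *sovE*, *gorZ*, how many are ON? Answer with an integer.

3

Palatinose is present, so DovG is inactive.
UlmH is produced constitutively and is active.
No repressor is bound and UlmH is active, so *purQ* is transcribed.
→ *purQ* is ON.
Homoserine is present, so KosG is inactive.
Indole is absent, so YilN is active.
Activator YilN is present, so *sovE* is transcribed.
→ *sovE* is ON.
Itaconate is present, so SibJ is inactive.
With no repressor bound, *gorZ* is transcribed.
→ *gorZ* is ON.
3 of the 3 genes are transcribed.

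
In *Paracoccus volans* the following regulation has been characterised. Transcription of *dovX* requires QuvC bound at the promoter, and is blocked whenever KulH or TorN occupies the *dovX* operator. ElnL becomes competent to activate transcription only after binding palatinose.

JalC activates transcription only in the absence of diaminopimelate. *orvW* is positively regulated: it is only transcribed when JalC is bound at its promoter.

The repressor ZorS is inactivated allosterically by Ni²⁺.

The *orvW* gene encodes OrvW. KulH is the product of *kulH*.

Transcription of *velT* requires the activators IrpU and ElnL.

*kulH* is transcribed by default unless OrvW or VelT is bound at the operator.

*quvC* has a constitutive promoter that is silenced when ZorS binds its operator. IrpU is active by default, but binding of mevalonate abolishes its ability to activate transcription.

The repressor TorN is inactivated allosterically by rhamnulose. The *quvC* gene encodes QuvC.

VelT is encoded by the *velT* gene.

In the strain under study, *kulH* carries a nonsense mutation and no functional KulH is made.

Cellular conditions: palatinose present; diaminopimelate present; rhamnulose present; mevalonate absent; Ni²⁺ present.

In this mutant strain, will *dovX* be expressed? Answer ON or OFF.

ON

KulH is non-functional in this strain, so it has no effect.
Ni²⁺ is present, so ZorS is inactive.
With no repressor bound, *quvC* is transcribed.
So QuvC is produced and active.
Rhamnulose is present, so TorN is inactive.
No repressor is bound and QuvC is active, so *dovX* is transcribed.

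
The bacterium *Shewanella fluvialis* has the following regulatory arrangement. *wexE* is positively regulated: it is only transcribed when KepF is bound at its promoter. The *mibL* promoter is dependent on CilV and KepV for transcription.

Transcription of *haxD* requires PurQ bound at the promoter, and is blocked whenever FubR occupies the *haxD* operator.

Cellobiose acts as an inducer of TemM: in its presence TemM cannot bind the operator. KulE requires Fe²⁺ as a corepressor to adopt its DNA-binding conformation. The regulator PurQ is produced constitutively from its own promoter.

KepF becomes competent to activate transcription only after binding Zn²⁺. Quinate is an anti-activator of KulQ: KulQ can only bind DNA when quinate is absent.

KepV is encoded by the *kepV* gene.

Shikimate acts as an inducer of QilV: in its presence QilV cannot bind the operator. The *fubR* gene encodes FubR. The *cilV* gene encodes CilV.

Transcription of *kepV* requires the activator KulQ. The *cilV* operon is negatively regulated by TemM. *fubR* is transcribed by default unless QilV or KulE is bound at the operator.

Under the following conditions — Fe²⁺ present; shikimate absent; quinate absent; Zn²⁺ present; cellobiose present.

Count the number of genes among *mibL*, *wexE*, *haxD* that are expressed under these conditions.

3

Cellobiose is present, so TemM is inactive.
With no repressor bound, *cilV* is transcribed.
So CilV is produced and active.
Quinate is absent, so KulQ is active.
No repressor is bound and KulQ is active, so *kepV* is transcribed.
So KepV is produced and active.
No repressor is bound and CilV and KepV are active, so *mibL* is transcribed.
→ *mibL* is ON.
Zn²⁺ is present, so KepF is active.
No repressor is bound and KepF is active, so *wexE* is transcribed.
→ *wexE* is ON.
PurQ is produced constitutively and is active.
Shikimate is absent, so QilV is active.
Fe²⁺ is present, so KulE is active.
With repressor QilV bound, *fubR* is not transcribed.
So FubR is not produced.
No repressor is bound and PurQ is active, so *haxD* is transcribed.
→ *haxD* is ON.
3 of the 3 genes are transcribed.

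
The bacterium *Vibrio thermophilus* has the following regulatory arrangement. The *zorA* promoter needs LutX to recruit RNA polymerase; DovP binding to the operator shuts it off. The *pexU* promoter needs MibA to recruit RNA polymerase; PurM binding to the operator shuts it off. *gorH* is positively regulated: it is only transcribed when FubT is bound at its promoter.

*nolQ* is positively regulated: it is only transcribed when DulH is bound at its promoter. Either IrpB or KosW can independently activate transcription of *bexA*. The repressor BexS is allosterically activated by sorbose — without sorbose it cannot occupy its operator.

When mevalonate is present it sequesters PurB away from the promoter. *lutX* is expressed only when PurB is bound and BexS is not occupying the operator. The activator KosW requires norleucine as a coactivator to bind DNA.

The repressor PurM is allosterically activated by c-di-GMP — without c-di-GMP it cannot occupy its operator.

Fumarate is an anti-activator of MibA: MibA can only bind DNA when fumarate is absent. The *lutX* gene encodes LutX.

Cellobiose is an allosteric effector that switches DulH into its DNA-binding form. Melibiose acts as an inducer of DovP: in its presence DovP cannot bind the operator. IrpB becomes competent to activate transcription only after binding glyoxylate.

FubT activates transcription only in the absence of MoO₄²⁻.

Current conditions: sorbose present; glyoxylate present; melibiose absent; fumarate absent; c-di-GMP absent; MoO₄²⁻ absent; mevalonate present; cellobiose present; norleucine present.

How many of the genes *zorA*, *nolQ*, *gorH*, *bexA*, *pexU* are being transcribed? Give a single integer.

4

Sorbose is present, so BexS is active.
Mevalonate is present, so PurB is inactive.
With repressor BexS bound, *lutX* is not transcribed.
So LutX is not produced.
Melibiose is absent, so DovP is active.
With repressor DovP bound, *zorA* is not transcribed.
→ *zorA* is OFF.
Cellobiose is present, so DulH is active.
No repressor is bound and DulH is active, so *nolQ* is transcribed.
→ *nolQ* is ON.
MoO₄²⁻ is absent, so FubT is active.
No repressor is bound and FubT is active, so *gorH* is transcribed.
→ *gorH* is ON.
Glyoxylate is present, so IrpB is active.
Norleucine is present, so KosW is active.
Activator IrpB is present, so *bexA* is transcribed.
→ *bexA* is ON.
Fumarate is absent, so MibA is active.
c-di-GMP is absent, so PurM is inactive.
No repressor is bound and MibA is active, so *pexU* is transcribed.
→ *pexU* is ON.
4 of the 5 genes are transcribed.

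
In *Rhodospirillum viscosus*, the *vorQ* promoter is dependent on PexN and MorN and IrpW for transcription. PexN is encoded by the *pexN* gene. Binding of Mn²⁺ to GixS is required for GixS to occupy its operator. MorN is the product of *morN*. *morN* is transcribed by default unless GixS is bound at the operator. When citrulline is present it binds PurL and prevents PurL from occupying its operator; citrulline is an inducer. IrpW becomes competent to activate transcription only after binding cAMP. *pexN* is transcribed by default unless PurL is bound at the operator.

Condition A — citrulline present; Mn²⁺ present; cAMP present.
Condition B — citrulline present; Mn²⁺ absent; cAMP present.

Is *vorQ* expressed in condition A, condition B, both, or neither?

B only

Condition A:
Citrulline is present, so PurL is inactive.
With no repressor bound, *pexN* is transcribed.
So PexN is produced and active.
Mn²⁺ is present, so GixS is active.
With repressor GixS bound, *morN* is not transcribed.
So MorN is not produced.
cAMP is present, so IrpW is active.
Required activator MorN is absent, so *vorQ* is not transcribed.
→ *vorQ* is OFF in A.
Condition B:
Citrulline is present, so PurL is inactive.
With no repressor bound, *pexN* is transcribed.
So PexN is produced and active.
Mn²⁺ is absent, so GixS is inactive.
With no repressor bound, *morN* is transcribed.
So MorN is produced and active.
cAMP is present, so IrpW is active.
No repressor is bound and PexN and MorN and IrpW are active, so *vorQ* is transcribed.
→ *vorQ* is ON in B.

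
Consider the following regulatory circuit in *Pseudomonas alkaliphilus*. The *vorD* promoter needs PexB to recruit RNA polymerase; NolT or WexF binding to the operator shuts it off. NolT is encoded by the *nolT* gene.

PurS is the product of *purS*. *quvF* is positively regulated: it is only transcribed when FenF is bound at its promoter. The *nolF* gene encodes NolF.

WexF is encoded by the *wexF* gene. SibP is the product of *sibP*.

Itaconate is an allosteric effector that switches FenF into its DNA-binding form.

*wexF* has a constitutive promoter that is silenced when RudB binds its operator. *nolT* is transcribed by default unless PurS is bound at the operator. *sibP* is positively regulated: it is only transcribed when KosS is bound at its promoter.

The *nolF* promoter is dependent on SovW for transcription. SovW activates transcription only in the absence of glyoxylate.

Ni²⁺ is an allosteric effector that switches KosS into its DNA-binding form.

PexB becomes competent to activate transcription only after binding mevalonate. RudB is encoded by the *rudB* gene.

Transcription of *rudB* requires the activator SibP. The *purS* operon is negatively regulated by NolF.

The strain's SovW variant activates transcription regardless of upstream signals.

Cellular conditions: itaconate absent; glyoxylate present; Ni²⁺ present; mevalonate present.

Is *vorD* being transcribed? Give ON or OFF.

OFF

Mevalonate is present, so PexB is active.
SovW is constitutively active in this strain.
No repressor is bound and SovW is active, so *nolF* is transcribed.
So NolF is produced and active.
With repressor NolF bound, *purS* is not transcribed.
So PurS is not produced.
With no repressor bound, *nolT* is transcribed.
So NolT is produced and active.
Ni²⁺ is present, so KosS is active.
No repressor is bound and KosS is active, so *sibP* is transcribed.
So SibP is produced and active.
No repressor is bound and SibP is active, so *rudB* is transcribed.
So RudB is produced and active.
With repressor RudB bound, *wexF* is not transcribed.
So WexF is not produced.
With repressor NolT bound, *vorD* is not transcribed.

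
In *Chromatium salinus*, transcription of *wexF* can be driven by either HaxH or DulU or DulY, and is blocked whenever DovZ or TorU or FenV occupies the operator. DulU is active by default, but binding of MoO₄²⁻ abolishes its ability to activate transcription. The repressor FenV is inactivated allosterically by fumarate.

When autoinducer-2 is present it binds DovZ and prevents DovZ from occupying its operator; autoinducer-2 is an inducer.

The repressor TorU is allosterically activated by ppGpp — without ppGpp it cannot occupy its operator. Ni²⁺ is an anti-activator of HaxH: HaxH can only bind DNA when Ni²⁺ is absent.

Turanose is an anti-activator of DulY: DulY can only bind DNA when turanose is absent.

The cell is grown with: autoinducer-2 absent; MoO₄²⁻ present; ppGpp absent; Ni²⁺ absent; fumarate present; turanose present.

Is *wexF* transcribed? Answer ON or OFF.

OFF

Autoinducer-2 is absent, so DovZ is active.
Ni²⁺ is absent, so HaxH is active.
MoO₄²⁻ is present, so DulU is inactive.
Turanose is present, so DulY is inactive.
ppGpp is absent, so TorU is inactive.
Fumarate is present, so FenV is inactive.
With repressor DovZ bound, *wexF* is not transcribed.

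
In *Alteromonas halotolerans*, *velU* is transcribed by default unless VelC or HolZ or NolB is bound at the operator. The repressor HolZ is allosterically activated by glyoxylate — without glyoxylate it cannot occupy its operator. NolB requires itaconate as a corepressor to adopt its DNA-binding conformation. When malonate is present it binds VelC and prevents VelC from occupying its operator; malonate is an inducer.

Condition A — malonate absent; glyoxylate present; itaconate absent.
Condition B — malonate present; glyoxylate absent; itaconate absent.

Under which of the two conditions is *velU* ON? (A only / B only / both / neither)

Condition A:
Malonate is absent, so VelC is active.
Glyoxylate is present, so HolZ is active.
Itaconate is absent, so NolB is inactive.
With repressor VelC bound, *velU* is not transcribed.
→ *velU* is OFF in A.
Condition B:
Malonate is present, so VelC is inactive.
Glyoxylate is absent, so HolZ is inactive.
Itaconate is absent, so NolB is inactive.
With no repressor bound, *velU* is transcribed.
→ *velU* is ON in B.

B only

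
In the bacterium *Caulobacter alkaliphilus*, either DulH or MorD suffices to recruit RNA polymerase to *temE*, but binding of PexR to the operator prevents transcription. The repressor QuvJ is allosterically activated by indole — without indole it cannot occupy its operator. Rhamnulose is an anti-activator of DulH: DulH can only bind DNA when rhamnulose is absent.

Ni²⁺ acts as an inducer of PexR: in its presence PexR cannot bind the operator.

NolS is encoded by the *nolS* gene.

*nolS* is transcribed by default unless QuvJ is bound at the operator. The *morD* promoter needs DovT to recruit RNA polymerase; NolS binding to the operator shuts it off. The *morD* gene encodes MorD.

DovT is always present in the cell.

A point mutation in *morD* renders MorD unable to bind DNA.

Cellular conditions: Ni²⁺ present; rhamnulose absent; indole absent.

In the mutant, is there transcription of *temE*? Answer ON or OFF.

Rhamnulose is absent, so DulH is active.
MorD is non-functional in this strain, so it has no effect.
Ni²⁺ is present, so PexR is inactive.
Activator DulH is present, so *temE* is transcribed.

ON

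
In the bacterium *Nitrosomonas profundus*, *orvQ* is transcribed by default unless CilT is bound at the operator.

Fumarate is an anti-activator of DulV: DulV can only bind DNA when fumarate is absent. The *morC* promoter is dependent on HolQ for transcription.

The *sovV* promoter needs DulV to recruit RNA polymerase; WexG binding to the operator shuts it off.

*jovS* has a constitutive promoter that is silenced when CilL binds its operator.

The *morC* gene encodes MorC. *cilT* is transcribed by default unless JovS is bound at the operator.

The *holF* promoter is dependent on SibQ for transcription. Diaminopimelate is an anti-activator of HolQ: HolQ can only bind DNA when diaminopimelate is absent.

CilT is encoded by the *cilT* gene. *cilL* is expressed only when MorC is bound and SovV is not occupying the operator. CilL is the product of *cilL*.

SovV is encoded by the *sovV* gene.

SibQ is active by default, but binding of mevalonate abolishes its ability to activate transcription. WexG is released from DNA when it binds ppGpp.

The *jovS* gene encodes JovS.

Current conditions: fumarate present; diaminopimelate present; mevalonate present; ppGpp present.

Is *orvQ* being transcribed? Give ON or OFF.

ON

Fumarate is present, so DulV is inactive.
ppGpp is present, so WexG is inactive.
Required activator DulV is absent, so *sovV* is not transcribed.
So SovV is not produced.
Diaminopimelate is present, so HolQ is inactive.
Required activator HolQ is absent, so *morC* is not transcribed.
So MorC is not produced.
Required activator MorC is absent, so *cilL* is not transcribed.
So CilL is not produced.
With no repressor bound, *jovS* is transcribed.
So JovS is produced and active.
With repressor JovS bound, *cilT* is not transcribed.
So CilT is not produced.
With no repressor bound, *orvQ* is transcribed.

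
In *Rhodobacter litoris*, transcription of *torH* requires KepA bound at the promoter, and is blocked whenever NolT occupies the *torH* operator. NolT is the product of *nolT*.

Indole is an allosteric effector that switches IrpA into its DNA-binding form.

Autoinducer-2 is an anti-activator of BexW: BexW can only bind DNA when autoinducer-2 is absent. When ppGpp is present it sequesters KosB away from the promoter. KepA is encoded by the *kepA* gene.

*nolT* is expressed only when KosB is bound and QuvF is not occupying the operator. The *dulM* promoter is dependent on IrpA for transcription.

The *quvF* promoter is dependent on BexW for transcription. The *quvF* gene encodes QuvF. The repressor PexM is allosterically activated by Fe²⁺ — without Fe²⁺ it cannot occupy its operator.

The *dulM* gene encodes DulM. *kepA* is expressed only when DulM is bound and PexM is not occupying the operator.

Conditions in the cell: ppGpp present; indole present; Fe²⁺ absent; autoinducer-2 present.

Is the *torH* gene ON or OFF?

ON

Autoinducer-2 is present, so BexW is inactive.
Required activator BexW is absent, so *quvF* is not transcribed.
So QuvF is not produced.
ppGpp is present, so KosB is inactive.
Required activator KosB is absent, so *nolT* is not transcribed.
So NolT is not produced.
Fe²⁺ is absent, so PexM is inactive.
Indole is present, so IrpA is active.
No repressor is bound and IrpA is active, so *dulM* is transcribed.
So DulM is produced and active.
No repressor is bound and DulM is active, so *kepA* is transcribed.
So KepA is produced and active.
No repressor is bound and KepA is active, so *torH* is transcribed.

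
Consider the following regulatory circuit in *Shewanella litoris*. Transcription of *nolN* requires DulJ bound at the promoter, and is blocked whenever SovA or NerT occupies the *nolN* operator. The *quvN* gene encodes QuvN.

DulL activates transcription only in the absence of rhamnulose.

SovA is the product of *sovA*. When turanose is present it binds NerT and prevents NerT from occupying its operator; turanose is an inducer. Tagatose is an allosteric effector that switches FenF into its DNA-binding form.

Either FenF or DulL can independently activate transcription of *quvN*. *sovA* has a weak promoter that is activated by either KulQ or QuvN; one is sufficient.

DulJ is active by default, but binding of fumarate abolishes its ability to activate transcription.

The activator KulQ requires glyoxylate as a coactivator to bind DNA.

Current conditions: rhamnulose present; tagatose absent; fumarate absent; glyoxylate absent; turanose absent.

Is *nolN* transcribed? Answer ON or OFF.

OFF

Glyoxylate is absent, so KulQ is inactive.
Tagatose is absent, so FenF is inactive.
Rhamnulose is present, so DulL is inactive.
No activator is available at the *quvN* promoter, so *quvN* is not transcribed.
So QuvN is not produced.
No activator is available at the *sovA* promoter, so *sovA* is not transcribed.
So SovA is not produced.
Turanose is absent, so NerT is active.
Fumarate is absent, so DulJ is active.
With repressor NerT bound, *nolN* is not transcribed.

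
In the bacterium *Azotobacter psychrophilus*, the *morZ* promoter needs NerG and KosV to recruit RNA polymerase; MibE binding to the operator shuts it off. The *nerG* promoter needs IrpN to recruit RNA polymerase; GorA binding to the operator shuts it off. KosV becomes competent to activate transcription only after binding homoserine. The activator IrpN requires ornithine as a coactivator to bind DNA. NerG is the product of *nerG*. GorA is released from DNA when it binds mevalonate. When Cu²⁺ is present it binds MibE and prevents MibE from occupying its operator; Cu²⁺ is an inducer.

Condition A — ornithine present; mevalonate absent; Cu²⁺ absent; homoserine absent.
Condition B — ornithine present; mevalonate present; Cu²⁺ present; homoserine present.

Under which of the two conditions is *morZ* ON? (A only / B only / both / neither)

Condition A:
Ornithine is present, so IrpN is active.
Mevalonate is absent, so GorA is active.
With repressor GorA bound, *nerG* is not transcribed.
So NerG is not produced.
Cu²⁺ is absent, so MibE is active.
Homoserine is absent, so KosV is inactive.
With repressor MibE bound, *morZ* is not transcribed.
→ *morZ* is OFF in A.
Condition B:
Ornithine is present, so IrpN is active.
Mevalonate is present, so GorA is inactive.
No repressor is bound and IrpN is active, so *nerG* is transcribed.
So NerG is produced and active.
Cu²⁺ is present, so MibE is inactive.
Homoserine is present, so KosV is active.
No repressor is bound and NerG and KosV are active, so *morZ* is transcribed.
→ *morZ* is ON in B.

B only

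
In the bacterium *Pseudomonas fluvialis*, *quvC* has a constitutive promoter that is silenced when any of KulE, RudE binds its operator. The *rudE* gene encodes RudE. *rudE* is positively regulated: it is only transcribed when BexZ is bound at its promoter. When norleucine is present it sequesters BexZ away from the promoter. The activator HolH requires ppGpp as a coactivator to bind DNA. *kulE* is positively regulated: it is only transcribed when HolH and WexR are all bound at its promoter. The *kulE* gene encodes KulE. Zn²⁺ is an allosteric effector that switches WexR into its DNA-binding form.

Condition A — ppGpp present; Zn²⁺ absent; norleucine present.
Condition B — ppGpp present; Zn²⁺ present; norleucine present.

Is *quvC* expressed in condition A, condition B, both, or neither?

Condition A:
ppGpp is present, so HolH is active.
Zn²⁺ is absent, so WexR is inactive.
Required activator WexR is absent, so *kulE* is not transcribed.
So KulE is not produced.
Norleucine is present, so BexZ is inactive.
Required activator BexZ is absent, so *rudE* is not transcribed.
So RudE is not produced.
With no repressor bound, *quvC* is transcribed.
→ *quvC* is ON in A.
Condition B:
ppGpp is present, so HolH is active.
Zn²⁺ is present, so WexR is active.
No repressor is bound and HolH and WexR are active, so *kulE* is transcribed.
So KulE is produced and active.
Norleucine is present, so BexZ is inactive.
Required activator BexZ is absent, so *rudE* is not transcribed.
So RudE is not produced.
With repressor KulE bound, *quvC* is not transcribed.
→ *quvC* is OFF in B.

A only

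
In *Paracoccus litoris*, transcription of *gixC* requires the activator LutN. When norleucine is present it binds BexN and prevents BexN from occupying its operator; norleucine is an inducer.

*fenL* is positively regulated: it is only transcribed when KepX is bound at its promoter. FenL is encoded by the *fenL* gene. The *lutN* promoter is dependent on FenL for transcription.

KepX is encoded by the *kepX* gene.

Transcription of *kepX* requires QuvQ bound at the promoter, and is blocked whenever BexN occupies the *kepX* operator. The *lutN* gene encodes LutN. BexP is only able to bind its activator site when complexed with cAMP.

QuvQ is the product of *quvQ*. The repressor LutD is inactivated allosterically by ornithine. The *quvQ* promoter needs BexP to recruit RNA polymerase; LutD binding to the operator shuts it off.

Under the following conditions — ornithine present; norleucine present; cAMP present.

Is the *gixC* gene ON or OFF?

ON

cAMP is present, so BexP is active.
Ornithine is present, so LutD is inactive.
No repressor is bound and BexP is active, so *quvQ* is transcribed.
So QuvQ is produced and active.
Norleucine is present, so BexN is inactive.
No repressor is bound and QuvQ is active, so *kepX* is transcribed.
So KepX is produced and active.
No repressor is bound and KepX is active, so *fenL* is transcribed.
So FenL is produced and active.
No repressor is bound and FenL is active, so *lutN* is transcribed.
So LutN is produced and active.
No repressor is bound and LutN is active, so *gixC* is transcribed.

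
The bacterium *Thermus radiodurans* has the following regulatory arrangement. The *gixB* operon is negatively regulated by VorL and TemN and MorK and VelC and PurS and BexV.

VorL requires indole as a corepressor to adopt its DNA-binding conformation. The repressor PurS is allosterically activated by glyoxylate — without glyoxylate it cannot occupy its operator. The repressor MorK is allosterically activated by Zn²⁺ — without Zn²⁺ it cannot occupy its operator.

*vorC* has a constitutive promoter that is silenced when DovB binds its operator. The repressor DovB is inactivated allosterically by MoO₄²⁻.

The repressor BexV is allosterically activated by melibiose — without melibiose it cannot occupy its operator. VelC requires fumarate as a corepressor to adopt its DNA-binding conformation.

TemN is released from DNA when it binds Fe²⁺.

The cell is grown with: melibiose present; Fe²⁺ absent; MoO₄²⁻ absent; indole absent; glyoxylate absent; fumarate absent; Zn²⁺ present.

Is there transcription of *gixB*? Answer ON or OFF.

Indole is absent, so VorL is inactive.
Fe²⁺ is absent, so TemN is active.
Zn²⁺ is present, so MorK is active.
Fumarate is absent, so VelC is inactive.
Glyoxylate is absent, so PurS is inactive.
Melibiose is present, so BexV is active.
With repressor TemN bound, *gixB* is not transcribed.

OFF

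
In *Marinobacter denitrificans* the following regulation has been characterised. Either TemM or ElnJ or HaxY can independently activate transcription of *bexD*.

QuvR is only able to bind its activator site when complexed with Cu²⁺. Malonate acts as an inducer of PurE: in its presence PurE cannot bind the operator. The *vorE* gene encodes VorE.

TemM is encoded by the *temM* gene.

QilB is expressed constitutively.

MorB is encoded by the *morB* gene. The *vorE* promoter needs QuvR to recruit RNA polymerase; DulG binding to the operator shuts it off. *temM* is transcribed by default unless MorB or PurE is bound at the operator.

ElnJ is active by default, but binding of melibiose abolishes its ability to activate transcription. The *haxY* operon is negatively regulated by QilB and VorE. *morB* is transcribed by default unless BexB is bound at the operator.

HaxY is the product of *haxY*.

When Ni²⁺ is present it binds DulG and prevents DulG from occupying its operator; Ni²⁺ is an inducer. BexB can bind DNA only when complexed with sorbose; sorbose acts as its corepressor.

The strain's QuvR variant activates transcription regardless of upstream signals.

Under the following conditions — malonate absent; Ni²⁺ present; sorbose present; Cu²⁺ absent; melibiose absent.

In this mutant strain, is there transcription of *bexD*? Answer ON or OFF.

Sorbose is present, so BexB is active.
With repressor BexB bound, *morB* is not transcribed.
So MorB is not produced.
Malonate is absent, so PurE is active.
With repressor PurE bound, *temM* is not transcribed.
So TemM is not produced.
Melibiose is absent, so ElnJ is active.
QilB is produced constitutively and is active.
QuvR is constitutively active in this strain.
Ni²⁺ is present, so DulG is inactive.
No repressor is bound and QuvR is active, so *vorE* is transcribed.
So VorE is produced and active.
With repressor QilB bound, *haxY* is not transcribed.
So HaxY is not produced.
Activator ElnJ is present, so *bexD* is transcribed.

ON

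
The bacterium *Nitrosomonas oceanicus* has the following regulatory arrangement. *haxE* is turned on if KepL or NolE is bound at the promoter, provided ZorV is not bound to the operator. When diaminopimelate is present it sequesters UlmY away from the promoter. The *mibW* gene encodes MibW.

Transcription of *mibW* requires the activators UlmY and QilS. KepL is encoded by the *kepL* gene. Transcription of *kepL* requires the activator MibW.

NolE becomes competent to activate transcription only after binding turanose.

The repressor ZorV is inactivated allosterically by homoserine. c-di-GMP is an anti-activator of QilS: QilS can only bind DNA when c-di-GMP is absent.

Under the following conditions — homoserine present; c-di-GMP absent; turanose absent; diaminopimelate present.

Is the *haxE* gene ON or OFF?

Homoserine is present, so ZorV is inactive.
Diaminopimelate is present, so UlmY is inactive.
c-di-GMP is absent, so QilS is active.
Required activator UlmY is absent, so *mibW* is not transcribed.
So MibW is not produced.
Required activator MibW is absent, so *kepL* is not transcribed.
So KepL is not produced.
Turanose is absent, so NolE is inactive.
No activator is available at the *haxE* promoter, so *haxE* is not transcribed.

OFF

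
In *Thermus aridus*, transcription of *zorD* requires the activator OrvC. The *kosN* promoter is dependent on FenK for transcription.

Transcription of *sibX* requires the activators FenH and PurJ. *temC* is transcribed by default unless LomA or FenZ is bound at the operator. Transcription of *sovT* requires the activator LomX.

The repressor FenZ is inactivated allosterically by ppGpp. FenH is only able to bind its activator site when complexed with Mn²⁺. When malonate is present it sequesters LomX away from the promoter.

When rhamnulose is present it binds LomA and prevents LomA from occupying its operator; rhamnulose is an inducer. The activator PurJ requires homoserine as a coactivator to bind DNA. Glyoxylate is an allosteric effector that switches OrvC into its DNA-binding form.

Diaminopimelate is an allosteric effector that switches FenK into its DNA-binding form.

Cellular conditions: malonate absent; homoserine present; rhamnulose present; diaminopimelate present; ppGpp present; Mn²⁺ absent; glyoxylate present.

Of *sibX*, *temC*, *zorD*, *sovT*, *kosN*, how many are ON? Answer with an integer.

Mn²⁺ is absent, so FenH is inactive.
Homoserine is present, so PurJ is active.
Required activator FenH is absent, so *sibX* is not transcribed.
→ *sibX* is OFF.
Rhamnulose is present, so LomA is inactive.
ppGpp is present, so FenZ is inactive.
With no repressor bound, *temC* is transcribed.
→ *temC* is ON.
Glyoxylate is present, so OrvC is active.
No repressor is bound and OrvC is active, so *zorD* is transcribed.
→ *zorD* is ON.
Malonate is absent, so LomX is active.
No repressor is bound and LomX is active, so *sovT* is transcribed.
→ *sovT* is ON.
Diaminopimelate is present, so FenK is active.
No repressor is bound and FenK is active, so *kosN* is transcribed.
→ *kosN* is ON.
4 of the 5 genes are transcribed.

4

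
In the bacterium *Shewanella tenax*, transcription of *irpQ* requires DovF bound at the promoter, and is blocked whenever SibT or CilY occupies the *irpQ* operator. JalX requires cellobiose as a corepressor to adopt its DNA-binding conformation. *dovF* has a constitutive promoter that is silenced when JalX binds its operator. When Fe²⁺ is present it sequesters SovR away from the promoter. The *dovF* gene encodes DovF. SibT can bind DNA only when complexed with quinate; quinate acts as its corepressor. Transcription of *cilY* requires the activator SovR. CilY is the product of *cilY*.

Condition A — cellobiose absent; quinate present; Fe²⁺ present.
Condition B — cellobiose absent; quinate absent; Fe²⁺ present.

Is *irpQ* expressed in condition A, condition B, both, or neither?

Condition A:
Cellobiose is absent, so JalX is inactive.
With no repressor bound, *dovF* is transcribed.
So DovF is produced and active.
Quinate is present, so SibT is active.
Fe²⁺ is present, so SovR is inactive.
Required activator SovR is absent, so *cilY* is not transcribed.
So CilY is not produced.
With repressor SibT bound, *irpQ* is not transcribed.
→ *irpQ* is OFF in A.
Condition B:
Cellobiose is absent, so JalX is inactive.
With no repressor bound, *dovF* is transcribed.
So DovF is produced and active.
Quinate is absent, so SibT is inactive.
Fe²⁺ is present, so SovR is inactive.
Required activator SovR is absent, so *cilY* is not transcribed.
So CilY is not produced.
No repressor is bound and DovF is active, so *irpQ* is transcribed.
→ *irpQ* is ON in B.

B only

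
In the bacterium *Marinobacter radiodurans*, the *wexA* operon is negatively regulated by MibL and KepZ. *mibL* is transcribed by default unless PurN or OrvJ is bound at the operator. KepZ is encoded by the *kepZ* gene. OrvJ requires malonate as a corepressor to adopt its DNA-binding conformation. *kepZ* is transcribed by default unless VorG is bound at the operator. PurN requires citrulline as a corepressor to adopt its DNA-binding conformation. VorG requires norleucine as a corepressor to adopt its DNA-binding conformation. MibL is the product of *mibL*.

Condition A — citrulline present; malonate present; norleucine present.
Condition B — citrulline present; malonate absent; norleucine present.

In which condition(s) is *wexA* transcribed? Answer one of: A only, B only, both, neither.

Condition A:
Citrulline is present, so PurN is active.
Malonate is present, so OrvJ is active.
With repressor PurN bound, *mibL* is not transcribed.
So MibL is not produced.
Norleucine is present, so VorG is active.
With repressor VorG bound, *kepZ* is not transcribed.
So KepZ is not produced.
With no repressor bound, *wexA* is transcribed.
→ *wexA* is ON in A.
Condition B:
Citrulline is present, so PurN is active.
Malonate is absent, so OrvJ is inactive.
With repressor PurN bound, *mibL* is not transcribed.
So MibL is not produced.
Norleucine is present, so VorG is active.
With repressor VorG bound, *kepZ* is not transcribed.
So KepZ is not produced.
With no repressor bound, *wexA* is transcribed.
→ *wexA* is ON in B.

both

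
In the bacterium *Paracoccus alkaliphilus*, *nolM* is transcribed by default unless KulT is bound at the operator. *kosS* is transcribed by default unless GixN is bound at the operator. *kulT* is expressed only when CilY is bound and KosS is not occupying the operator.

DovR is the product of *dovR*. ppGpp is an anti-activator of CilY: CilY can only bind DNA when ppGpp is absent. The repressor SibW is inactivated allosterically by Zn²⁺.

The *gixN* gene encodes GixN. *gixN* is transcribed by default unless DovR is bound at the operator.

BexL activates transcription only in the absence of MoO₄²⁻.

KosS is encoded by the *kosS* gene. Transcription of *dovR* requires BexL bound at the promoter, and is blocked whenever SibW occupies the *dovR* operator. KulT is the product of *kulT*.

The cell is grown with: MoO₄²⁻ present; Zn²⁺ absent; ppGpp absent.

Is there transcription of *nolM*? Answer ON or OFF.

OFF

MoO₄²⁻ is present, so BexL is inactive.
Zn²⁺ is absent, so SibW is active.
With repressor SibW bound, *dovR* is not transcribed.
So DovR is not produced.
With no repressor bound, *gixN* is transcribed.
So GixN is produced and active.
With repressor GixN bound, *kosS* is not transcribed.
So KosS is not produced.
ppGpp is absent, so CilY is active.
No repressor is bound and CilY is active, so *kulT* is transcribed.
So KulT is produced and active.
With repressor KulT bound, *nolM* is not transcribed.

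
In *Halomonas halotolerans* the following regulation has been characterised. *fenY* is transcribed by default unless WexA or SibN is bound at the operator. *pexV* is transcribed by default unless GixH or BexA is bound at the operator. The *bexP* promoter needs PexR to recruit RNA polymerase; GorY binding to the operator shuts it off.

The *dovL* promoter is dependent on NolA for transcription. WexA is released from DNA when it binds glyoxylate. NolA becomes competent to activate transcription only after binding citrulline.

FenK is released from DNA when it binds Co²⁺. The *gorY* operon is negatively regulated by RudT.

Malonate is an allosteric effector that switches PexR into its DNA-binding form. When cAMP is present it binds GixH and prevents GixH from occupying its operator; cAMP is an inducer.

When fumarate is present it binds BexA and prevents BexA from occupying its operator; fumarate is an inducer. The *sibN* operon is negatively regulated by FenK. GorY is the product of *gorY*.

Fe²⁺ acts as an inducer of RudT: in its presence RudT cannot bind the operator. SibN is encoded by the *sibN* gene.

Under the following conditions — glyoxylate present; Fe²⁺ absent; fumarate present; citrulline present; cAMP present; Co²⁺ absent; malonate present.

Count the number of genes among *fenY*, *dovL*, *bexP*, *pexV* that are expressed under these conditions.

4

Glyoxylate is present, so WexA is inactive.
Co²⁺ is absent, so FenK is active.
With repressor FenK bound, *sibN* is not transcribed.
So SibN is not produced.
With no repressor bound, *fenY* is transcribed.
→ *fenY* is ON.
Citrulline is present, so NolA is active.
No repressor is bound and NolA is active, so *dovL* is transcribed.
→ *dovL* is ON.
Malonate is present, so PexR is active.
Fe²⁺ is absent, so RudT is active.
With repressor RudT bound, *gorY* is not transcribed.
So GorY is not produced.
No repressor is bound and PexR is active, so *bexP* is transcribed.
→ *bexP* is ON.
cAMP is present, so GixH is inactive.
Fumarate is present, so BexA is inactive.
With no repressor bound, *pexV* is transcribed.
→ *pexV* is ON.
4 of the 4 genes are transcribed.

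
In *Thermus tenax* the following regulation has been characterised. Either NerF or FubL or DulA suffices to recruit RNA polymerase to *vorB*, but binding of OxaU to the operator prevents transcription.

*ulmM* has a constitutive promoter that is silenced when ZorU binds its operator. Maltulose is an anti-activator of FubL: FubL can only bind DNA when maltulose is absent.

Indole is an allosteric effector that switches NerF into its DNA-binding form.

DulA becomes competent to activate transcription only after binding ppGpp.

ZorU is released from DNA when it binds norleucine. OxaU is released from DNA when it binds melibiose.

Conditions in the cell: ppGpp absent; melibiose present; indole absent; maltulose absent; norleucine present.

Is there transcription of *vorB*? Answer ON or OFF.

Melibiose is present, so OxaU is inactive.
Indole is absent, so NerF is inactive.
Maltulose is absent, so FubL is active.
ppGpp is absent, so DulA is inactive.
Activator FubL is present, so *vorB* is transcribed.

ON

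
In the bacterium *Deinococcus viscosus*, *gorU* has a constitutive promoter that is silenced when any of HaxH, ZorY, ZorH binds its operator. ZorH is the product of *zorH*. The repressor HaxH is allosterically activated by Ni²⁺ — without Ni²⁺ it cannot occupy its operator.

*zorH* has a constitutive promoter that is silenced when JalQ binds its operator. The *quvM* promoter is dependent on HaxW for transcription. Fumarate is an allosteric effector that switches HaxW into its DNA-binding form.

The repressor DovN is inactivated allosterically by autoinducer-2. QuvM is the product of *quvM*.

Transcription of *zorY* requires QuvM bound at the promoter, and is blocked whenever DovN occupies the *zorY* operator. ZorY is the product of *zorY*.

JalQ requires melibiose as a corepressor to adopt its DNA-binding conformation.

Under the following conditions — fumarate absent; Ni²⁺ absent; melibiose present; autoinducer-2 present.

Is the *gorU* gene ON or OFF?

ON

Ni²⁺ is absent, so HaxH is inactive.
Fumarate is absent, so HaxW is inactive.
Required activator HaxW is absent, so *quvM* is not transcribed.
So QuvM is not produced.
Autoinducer-2 is present, so DovN is inactive.
Required activator QuvM is absent, so *zorY* is not transcribed.
So ZorY is not produced.
Melibiose is present, so JalQ is active.
With repressor JalQ bound, *zorH* is not transcribed.
So ZorH is not produced.
With no repressor bound, *gorU* is transcribed.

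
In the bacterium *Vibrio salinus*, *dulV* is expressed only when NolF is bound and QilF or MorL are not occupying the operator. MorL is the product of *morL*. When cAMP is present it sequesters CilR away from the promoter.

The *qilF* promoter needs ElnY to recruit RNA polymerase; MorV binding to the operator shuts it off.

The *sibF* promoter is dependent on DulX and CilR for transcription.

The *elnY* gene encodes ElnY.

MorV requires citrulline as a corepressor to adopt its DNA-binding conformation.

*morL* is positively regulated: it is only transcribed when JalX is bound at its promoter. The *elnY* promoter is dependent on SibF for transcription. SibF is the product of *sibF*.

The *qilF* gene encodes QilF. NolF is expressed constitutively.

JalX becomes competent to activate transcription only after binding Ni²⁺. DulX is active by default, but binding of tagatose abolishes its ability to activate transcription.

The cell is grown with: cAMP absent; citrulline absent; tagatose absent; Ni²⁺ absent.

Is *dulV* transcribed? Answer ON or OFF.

Citrulline is absent, so MorV is inactive.
Tagatose is absent, so DulX is active.
cAMP is absent, so CilR is active.
No repressor is bound and DulX and CilR are active, so *sibF* is transcribed.
So SibF is produced and active.
No repressor is bound and SibF is active, so *elnY* is transcribed.
So ElnY is produced and active.
No repressor is bound and ElnY is active, so *qilF* is transcribed.
So QilF is produced and active.
NolF is produced constitutively and is active.
Ni²⁺ is absent, so JalX is inactive.
Required activator JalX is absent, so *morL* is not transcribed.
So MorL is not produced.
With repressor QilF bound, *dulV* is not transcribed.

OFF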